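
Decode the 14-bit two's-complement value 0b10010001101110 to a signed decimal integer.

-7058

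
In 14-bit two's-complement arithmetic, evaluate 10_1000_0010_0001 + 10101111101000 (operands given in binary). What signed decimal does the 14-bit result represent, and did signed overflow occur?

10_1000_0010_0001 → 10100000100001 = -6111 (signed)
10101111101000 = -5144 (signed)
  10100000100001
+ 10101111101000
= 01010000001001  (discard carry-out 1)
Result 01010000001001: MSB = 0 → value 5129.
Both addends are negative but the stored result is non-negative: signed overflow. The true value -6111 + (-5144) = -11255 lies outside [-8192, 8191].

5129; overflow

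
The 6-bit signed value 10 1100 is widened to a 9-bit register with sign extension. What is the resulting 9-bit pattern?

111101100

MSB of 101100 is 1; replicate it into the new high bits.
111|101100 → 111101100 (still -20).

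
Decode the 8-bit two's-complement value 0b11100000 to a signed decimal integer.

MSB is 1, so the value is negative.
Unsigned reading: 224. Subtract 2^8 = 256: 224 − 256 = -32.

-32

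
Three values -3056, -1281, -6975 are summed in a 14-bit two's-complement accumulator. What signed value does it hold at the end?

5072

-3056 + (-1281) = -4337 (10111100001111)
-4337 + (-6975) = -11312 → wraps to 5072 (01001111010000)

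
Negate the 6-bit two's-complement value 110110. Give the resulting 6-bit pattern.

001010

Invert: 001001. Add 1: 001010.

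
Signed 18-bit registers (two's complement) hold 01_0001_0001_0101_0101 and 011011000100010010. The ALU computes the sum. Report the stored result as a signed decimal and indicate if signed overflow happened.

-81305; overflow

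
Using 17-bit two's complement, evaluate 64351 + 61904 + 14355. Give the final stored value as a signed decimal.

64351 + 61904 = 126255 → wraps to -4817 (11110110100101111)
-4817 + 14355 = 9538 (00010010101000010)

9538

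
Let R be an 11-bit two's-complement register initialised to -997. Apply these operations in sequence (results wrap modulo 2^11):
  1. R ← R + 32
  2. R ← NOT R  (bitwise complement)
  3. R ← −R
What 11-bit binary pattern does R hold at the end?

10000111100

Start: R = -997 = 10000011011.
R = -997 + 32 = -965 = 10000111011
R = NOT 10000111011 = 01111000100 = 964
R = −(964) = -964 = 10000111100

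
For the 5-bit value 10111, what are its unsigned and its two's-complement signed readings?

unsigned = 23, signed = -9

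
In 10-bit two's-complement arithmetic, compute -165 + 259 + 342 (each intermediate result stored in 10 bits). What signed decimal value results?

436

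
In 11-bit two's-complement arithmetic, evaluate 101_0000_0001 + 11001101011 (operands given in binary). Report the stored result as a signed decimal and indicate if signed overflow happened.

101_0000_0001 → 10100000001 = -767 (signed)
11001101011 = -405 (signed)
  10100000001
+ 11001101011
= 01101101100  (discard carry-out 1)
Result 01101101100: MSB = 0 → value 876.
Both addends are negative but the stored result is non-negative: signed overflow. The true value -767 + (-405) = -1172 lies outside [-1024, 1023].

876; overflow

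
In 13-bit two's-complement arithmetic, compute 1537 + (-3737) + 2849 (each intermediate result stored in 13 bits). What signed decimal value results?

1537 + (-3737) = -2200 (1011101101000)
-2200 + 2849 = 649 (0001010001001)

649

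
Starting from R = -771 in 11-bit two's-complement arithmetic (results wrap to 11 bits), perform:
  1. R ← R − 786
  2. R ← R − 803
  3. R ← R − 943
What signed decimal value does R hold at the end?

793

Start: R = -771 = 10011111101.
R = -771 − 786 = -1557; wraps to 491 = 00111101011
R = 491 − 803 = -312 = 11011001000
R = -312 − 943 = -1255; wraps to 793 = 01100011001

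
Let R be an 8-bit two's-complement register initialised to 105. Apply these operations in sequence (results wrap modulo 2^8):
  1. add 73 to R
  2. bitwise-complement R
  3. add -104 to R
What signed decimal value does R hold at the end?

-27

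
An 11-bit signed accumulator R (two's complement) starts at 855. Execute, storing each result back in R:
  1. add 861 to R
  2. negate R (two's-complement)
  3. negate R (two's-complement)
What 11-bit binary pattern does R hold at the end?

11010110100

Start: R = 855 = 01101010111.
R = 855 + 861 = 1716; wraps to -332 = 11010110100
R = −(-332) = 332 = 00101001100
R = −(332) = -332 = 11010110100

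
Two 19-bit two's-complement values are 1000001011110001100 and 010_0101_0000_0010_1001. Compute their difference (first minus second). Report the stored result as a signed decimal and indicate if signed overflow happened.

1000001011110001100 = -256116 (signed)
010_0101_0000_0010_1001 → 0100101000000101001 = 151593 (signed)
Subtract via negate-and-add: invert 0100101000000101001 + 1 = 1011010111111010111 (i.e. -151593).
  1000001011110001100
+ 1011010111111010111
= 0011100011101100011  (discard carry-out 1)
Result 0011100011101100011: MSB = 0 → value 116579.
Both addends (after negating the subtrahend) are negative but the stored result is non-negative: signed overflow. The true value -256116 − 151593 = -407709 lies outside [-262144, 262143].

116579; overflow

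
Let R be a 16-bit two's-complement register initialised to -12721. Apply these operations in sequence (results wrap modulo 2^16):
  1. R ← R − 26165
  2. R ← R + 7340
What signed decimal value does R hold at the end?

-31546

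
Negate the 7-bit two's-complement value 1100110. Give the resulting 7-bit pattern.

0011010

Invert: 0011001. Add 1: 0011010.
Check: 1100110 = -26, 0011010 = 26.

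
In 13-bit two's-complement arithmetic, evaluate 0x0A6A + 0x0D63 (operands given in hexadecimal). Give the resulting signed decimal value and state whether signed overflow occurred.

-2099; overflow

0x0A6A = 0101001101010 = 2666 (signed)
0x0D63 = 0110101100011 = 3427 (signed)
  0101001101010
+ 0110101100011
= 1011111001101
Result 1011111001101: MSB = 1 → 6093 − 8192 = -2099.
Both addends are non-negative but the stored result is negative: signed overflow. The true value 2666 + 3427 = 6093 lies outside [-4096, 4095].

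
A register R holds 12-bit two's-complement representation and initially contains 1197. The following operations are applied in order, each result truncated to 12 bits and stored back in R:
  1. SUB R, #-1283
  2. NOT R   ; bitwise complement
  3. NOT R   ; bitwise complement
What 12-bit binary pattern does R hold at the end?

Start: R = 1197 = 010010101101.
R = 1197 − (-1283) = 2480; wraps to -1616 = 100110110000
R = NOT 100110110000 = 011001001111 = 1615
R = NOT 011001001111 = 100110110000 = -1616

100110110000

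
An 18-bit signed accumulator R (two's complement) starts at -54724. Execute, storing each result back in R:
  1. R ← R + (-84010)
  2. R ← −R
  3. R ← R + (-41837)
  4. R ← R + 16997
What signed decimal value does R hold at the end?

113894

Start: R = -54724 = 110010101000111100.
R = -54724 + (-84010) = -138734; wraps to 123410 = 011110001000010010
R = −(123410) = -123410 = 100001110111101110
R = -123410 + (-41837) = -165247; wraps to 96897 = 010111101010000001
R = 96897 + 16997 = 113894 = 011011110011100110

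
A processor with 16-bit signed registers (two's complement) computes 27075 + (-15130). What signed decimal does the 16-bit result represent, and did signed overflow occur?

11945; no overflow

27075 → 0110100111000011
-15130 → 1100010011100110
  0110100111000011
+ 1100010011100110
= 0010111010101001  (discard carry-out 1)
Result 0010111010101001: MSB = 0 → value 11945.
Addends have opposite signs, so signed overflow cannot occur.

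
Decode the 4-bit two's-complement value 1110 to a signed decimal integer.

-2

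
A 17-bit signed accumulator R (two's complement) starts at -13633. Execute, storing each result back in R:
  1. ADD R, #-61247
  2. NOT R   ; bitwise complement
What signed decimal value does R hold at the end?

Start: R = -13633 = 11100101010111111.
R = -13633 + (-61247) = -74880; wraps to 56192 = 01101101110000000
R = NOT 01101101110000000 = 10010010001111111 = -56193

-56193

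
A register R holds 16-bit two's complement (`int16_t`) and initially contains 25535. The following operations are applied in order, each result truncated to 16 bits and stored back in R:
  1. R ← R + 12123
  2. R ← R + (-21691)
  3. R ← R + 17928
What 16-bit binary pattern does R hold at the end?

Start: R = 25535 = 0110001110111111.
R = 25535 + 12123 = 37658; wraps to -27878 = 1001001100011010
R = -27878 + (-21691) = -49569; wraps to 15967 = 0011111001011111
R = 15967 + 17928 = 33895; wraps to -31641 = 1000010001100111

1000010001100111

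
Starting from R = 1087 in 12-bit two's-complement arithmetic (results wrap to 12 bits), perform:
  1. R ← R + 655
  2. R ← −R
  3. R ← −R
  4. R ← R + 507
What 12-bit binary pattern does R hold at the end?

Start: R = 1087 = 010000111111.
R = 1087 + 655 = 1742 = 011011001110
R = −(1742) = -1742 = 100100110010
R = −(-1742) = 1742 = 011011001110
R = 1742 + 507 = 2249; wraps to -1847 = 100011001001

100011001001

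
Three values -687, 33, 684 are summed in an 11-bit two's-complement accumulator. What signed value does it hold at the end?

30

-687 + 33 = -654 (10101110010)
-654 + 684 = 30 (00000011110)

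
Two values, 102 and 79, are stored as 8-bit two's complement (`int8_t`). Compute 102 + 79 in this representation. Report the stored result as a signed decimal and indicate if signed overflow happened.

102 → 01100110
79 → 01001111
  01100110
+ 01001111
= 10110101
Result 10110101: MSB = 1 → 181 − 256 = -75.
Both addends are non-negative but the stored result is negative: signed overflow. The true value 102 + 79 = 181 lies outside [-128, 127].

-75; overflow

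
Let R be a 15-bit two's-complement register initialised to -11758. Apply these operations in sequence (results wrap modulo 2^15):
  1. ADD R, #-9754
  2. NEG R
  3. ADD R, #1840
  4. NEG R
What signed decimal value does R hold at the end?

9416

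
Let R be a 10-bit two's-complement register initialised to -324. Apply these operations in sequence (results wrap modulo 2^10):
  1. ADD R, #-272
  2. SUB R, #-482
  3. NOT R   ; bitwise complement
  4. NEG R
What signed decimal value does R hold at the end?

-113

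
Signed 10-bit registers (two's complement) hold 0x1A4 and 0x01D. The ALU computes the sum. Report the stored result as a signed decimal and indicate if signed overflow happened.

0x1A4 = 0110100100 = 420 (signed)
0x01D = 0000011101 = 29 (signed)
  0110100100
+ 0000011101
= 0111000001
Result 0111000001: MSB = 0 → value 449.
Both addends are non-negative and so is the stored result: no signed overflow.

449; no overflow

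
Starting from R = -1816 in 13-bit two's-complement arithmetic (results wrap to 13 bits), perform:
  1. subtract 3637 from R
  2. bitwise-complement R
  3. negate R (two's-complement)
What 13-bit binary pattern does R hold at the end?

0101010110100

Start: R = -1816 = 1100011101000.
R = -1816 − 3637 = -5453; wraps to 2739 = 0101010110011
R = NOT 0101010110011 = 1010101001100 = -2740
R = −(-2740) = 2740 = 0101010110100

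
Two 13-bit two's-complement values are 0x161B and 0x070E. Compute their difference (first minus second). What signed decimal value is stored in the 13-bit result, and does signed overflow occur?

3853; overflow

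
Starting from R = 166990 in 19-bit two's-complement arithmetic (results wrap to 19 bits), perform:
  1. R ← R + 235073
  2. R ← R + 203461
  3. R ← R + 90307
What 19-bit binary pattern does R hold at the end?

Start: R = 166990 = 0101000110001001110.
R = 166990 + 235073 = 402063; wraps to -122225 = 1100010001010001111
R = -122225 + 203461 = 81236 = 0010011110101010100
R = 81236 + 90307 = 171543 = 0101001111000010111

0101001111000010111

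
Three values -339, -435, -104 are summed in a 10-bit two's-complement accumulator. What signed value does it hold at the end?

146

-339 + (-435) = -774 → wraps to 250 (0011111010)
250 + (-104) = 146 (0010010010)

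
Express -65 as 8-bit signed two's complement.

|-65| = 65 = 01000001 in 8 bits.
Invert the bits: 10111110. Add 1: 10111111.

10111111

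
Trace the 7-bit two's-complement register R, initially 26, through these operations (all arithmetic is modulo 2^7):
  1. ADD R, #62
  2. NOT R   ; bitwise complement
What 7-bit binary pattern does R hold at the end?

Start: R = 26 = 0011010.
R = 26 + 62 = 88; wraps to -40 = 1011000
R = NOT 1011000 = 0100111 = 39

0100111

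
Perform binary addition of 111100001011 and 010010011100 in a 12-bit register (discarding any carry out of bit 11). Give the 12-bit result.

  111100001011
+ 010010011100
= 001110100111  (discard carry-out 1)

001110100111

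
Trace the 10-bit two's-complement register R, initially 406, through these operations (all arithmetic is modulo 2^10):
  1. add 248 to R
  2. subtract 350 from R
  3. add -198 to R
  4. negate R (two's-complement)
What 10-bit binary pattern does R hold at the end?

1110010110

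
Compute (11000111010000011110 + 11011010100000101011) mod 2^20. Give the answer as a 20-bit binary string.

  11000111010000011110
+ 11011010100000101011
= 10100001110001001001  (discard carry-out 1)

10100001110001001001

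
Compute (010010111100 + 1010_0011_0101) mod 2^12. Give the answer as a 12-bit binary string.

  010010111100
+ 101000110101
= 111011110001

111011110001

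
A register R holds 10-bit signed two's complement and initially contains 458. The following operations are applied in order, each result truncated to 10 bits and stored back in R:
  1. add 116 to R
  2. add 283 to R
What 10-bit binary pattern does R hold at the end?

1101011001

Start: R = 458 = 0111001010.
R = 458 + 116 = 574; wraps to -450 = 1000111110
R = -450 + 283 = -167 = 1101011001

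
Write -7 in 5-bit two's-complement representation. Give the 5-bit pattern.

11001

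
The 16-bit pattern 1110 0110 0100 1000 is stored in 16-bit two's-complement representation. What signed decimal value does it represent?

-6584

MSB is 1, so the value is negative.
Invert: 0001100110110111. Add 1: 0001100110111000 = 6584. So the value is −6584.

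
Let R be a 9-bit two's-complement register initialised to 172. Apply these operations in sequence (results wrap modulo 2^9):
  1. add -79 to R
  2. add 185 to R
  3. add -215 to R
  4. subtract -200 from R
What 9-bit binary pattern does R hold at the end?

100000111

Start: R = 172 = 010101100.
R = 172 + (-79) = 93 = 001011101
R = 93 + 185 = 278; wraps to -234 = 100010110
R = -234 + (-215) = -449; wraps to 63 = 000111111
R = 63 − (-200) = 263; wraps to -249 = 100000111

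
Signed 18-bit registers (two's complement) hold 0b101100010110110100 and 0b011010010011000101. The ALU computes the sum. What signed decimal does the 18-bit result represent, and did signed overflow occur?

27257; no overflow

0b101100010110110100 → 101100010110110100 = -80460 (signed)
0b011010010011000101 → 011010010011000101 = 107717 (signed)
  101100010110110100
+ 011010010011000101
= 000110101001111001  (discard carry-out 1)
Result 000110101001111001: MSB = 0 → value 27257.
Addends have opposite signs, so signed overflow cannot occur.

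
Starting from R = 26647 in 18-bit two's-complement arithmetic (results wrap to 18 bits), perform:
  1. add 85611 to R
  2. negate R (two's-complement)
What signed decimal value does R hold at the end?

-112258

Start: R = 26647 = 000110100000010111.
R = 26647 + 85611 = 112258 = 011011011010000010
R = −(112258) = -112258 = 100100100101111110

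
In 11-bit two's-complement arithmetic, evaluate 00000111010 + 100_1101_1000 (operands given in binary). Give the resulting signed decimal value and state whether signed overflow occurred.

-750; no overflow

00000111010 = 58 (signed)
100_1101_1000 → 10011011000 = -808 (signed)
  00000111010
+ 10011011000
= 10100010010
Result 10100010010: MSB = 1 → 1298 − 2048 = -750.
Addends have opposite signs, so signed overflow cannot occur.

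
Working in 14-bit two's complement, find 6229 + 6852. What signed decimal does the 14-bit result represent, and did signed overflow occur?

6229 → 01100001010101
6852 → 01101011000100
  01100001010101
+ 01101011000100
= 11001100011001
Result 11001100011001: MSB = 1 → 13081 − 16384 = -3303.
Both addends are non-negative but the stored result is negative: signed overflow. The true value 6229 + 6852 = 13081 lies outside [-8192, 8191].

-3303; overflow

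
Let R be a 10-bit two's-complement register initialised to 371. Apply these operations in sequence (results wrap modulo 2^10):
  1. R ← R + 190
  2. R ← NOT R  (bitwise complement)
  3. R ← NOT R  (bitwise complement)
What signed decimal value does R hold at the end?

-463

Start: R = 371 = 0101110011.
R = 371 + 190 = 561; wraps to -463 = 1000110001
R = NOT 1000110001 = 0111001110 = 462
R = NOT 0111001110 = 1000110001 = -463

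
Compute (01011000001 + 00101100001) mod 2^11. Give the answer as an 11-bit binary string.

10000100010

  01011000001
+ 00101100001
= 10000100010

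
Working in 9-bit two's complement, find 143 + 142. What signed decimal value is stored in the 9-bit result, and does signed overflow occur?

-227; overflow

143 → 010001111
142 → 010001110
  010001111
+ 010001110
= 100011101
Result 100011101: MSB = 1 → 285 − 512 = -227.
Both addends are non-negative but the stored result is negative: signed overflow. The true value 143 + 142 = 285 lies outside [-256, 255].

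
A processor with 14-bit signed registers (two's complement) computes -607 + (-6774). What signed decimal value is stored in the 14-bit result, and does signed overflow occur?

-607 → 11110110100001
-6774 → 10010110001010
  11110110100001
+ 10010110001010
= 10001100101011  (discard carry-out 1)
Result 10001100101011: MSB = 1 → 9003 − 16384 = -7381.
Both addends are negative and so is the stored result: no signed overflow.

-7381; no overflow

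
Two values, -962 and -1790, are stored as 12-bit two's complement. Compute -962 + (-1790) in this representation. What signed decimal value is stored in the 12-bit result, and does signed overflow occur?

1344; overflow

-962 → 110000111110
-1790 → 100100000010
  110000111110
+ 100100000010
= 010101000000  (discard carry-out 1)
Result 010101000000: MSB = 0 → value 1344.
Both addends are negative but the stored result is non-negative: signed overflow. The true value -962 + (-1790) = -2752 lies outside [-2048, 2047].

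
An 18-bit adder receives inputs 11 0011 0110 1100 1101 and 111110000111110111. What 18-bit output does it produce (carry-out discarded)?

110001100011000100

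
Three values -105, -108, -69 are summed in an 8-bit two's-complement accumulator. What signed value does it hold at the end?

-26

-105 + (-108) = -213 → wraps to 43 (00101011)
43 + (-69) = -26 (11100110)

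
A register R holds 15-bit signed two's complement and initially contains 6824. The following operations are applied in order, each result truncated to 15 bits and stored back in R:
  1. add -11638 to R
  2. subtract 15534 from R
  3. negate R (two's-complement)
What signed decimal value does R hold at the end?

-12420

Start: R = 6824 = 001101010101000.
R = 6824 + (-11638) = -4814 = 110110100110010
R = -4814 − 15534 = -20348; wraps to 12420 = 011000010000100
R = −(12420) = -12420 = 100111101111100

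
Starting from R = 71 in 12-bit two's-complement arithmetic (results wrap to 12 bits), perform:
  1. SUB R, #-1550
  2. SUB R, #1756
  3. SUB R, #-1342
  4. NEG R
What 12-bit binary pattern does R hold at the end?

101101001001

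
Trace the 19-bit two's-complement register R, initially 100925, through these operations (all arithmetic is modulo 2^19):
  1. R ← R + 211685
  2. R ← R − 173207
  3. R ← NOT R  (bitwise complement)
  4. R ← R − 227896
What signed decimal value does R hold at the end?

Start: R = 100925 = 0011000101000111101.
R = 100925 + 211685 = 312610; wraps to -211678 = 1001100010100100010
R = -211678 − 173207 = -384885; wraps to 139403 = 0100010000010001011
R = NOT 0100010000010001011 = 1011101111101110100 = -139404
R = -139404 − 227896 = -367300; wraps to 156988 = 0100110010100111100

156988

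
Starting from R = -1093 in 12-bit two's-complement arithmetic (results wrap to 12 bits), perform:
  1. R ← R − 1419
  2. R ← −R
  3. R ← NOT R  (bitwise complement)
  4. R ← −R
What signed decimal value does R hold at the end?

-1583

Start: R = -1093 = 101110111011.
R = -1093 − 1419 = -2512; wraps to 1584 = 011000110000
R = −(1584) = -1584 = 100111010000
R = NOT 100111010000 = 011000101111 = 1583
R = −(1583) = -1583 = 100111010001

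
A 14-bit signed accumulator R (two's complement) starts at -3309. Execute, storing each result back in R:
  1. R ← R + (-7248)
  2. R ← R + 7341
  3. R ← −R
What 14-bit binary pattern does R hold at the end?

Start: R = -3309 = 11001100010011.
R = -3309 + (-7248) = -10557; wraps to 5827 = 01011011000011
R = 5827 + 7341 = 13168; wraps to -3216 = 11001101110000
R = −(-3216) = 3216 = 00110010010000

00110010010000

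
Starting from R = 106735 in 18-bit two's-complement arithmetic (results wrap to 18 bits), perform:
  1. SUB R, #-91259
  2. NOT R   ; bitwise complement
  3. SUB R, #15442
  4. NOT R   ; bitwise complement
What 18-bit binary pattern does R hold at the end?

110100000110111100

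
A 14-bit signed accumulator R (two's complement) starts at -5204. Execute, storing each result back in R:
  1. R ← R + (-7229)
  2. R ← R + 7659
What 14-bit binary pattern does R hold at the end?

Start: R = -5204 = 10101110101100.
R = -5204 + (-7229) = -12433; wraps to 3951 = 00111101101111
R = 3951 + 7659 = 11610; wraps to -4774 = 10110101011010

10110101011010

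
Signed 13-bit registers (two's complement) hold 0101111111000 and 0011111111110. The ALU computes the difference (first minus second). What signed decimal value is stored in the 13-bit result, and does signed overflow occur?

0101111111000 = 3064 (signed)
0011111111110 = 2046 (signed)
Subtract via negate-and-add: invert 0011111111110 + 1 = 1100000000010 (i.e. -2046).
  0101111111000
+ 1100000000010
= 0001111111010  (discard carry-out 1)
Result 0001111111010: MSB = 0 → value 1018.
Addends (after negating the subtrahend) have opposite signs, so signed overflow cannot occur.

1018; no overflow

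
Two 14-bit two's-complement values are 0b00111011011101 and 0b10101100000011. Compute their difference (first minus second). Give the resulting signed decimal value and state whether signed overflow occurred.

-7206; overflow

0b00111011011101 → 00111011011101 = 3805 (signed)
0b10101100000011 → 10101100000011 = -5373 (signed)
Subtract via negate-and-add: invert 10101100000011 + 1 = 01010011111101 (i.e. 5373).
  00111011011101
+ 01010011111101
= 10001111011010
Result 10001111011010: MSB = 1 → 9178 − 16384 = -7206.
Both addends (after negating the subtrahend) are non-negative but the stored result is negative: signed overflow. The true value 3805 − (-5373) = 9178 lies outside [-8192, 8191].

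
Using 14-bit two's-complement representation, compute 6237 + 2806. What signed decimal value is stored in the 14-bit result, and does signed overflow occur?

-7341; overflow

6237 → 01100001011101
2806 → 00101011110110
  01100001011101
+ 00101011110110
= 10001101010011
Result 10001101010011: MSB = 1 → 9043 − 16384 = -7341.
Both addends are non-negative but the stored result is negative: signed overflow. The true value 6237 + 2806 = 9043 lies outside [-8192, 8191].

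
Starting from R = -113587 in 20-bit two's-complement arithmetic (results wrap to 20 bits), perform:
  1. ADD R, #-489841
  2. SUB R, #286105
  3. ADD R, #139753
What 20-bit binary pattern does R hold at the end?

01001000111100101100

Start: R = -113587 = 11100100010001001101.
R = -113587 + (-489841) = -603428; wraps to 445148 = 01101100101011011100
R = 445148 − 286105 = 159043 = 00100110110101000011
R = 159043 + 139753 = 298796 = 01001000111100101100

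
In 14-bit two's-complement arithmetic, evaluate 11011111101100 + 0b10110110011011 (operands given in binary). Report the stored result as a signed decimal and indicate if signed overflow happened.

-6777; no overflow

11011111101100 = -2068 (signed)
0b10110110011011 → 10110110011011 = -4709 (signed)
  11011111101100
+ 10110110011011
= 10010110000111  (discard carry-out 1)
Result 10010110000111: MSB = 1 → 9607 − 16384 = -6777.
Both addends are negative and so is the stored result: no signed overflow.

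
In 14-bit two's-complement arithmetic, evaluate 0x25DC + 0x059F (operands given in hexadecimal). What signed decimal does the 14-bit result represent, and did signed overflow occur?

-5253; no overflow

0x25DC = 10010111011100 = -6692 (signed)
0x059F = 00010110011111 = 1439 (signed)
  10010111011100
+ 00010110011111
= 10101101111011
Result 10101101111011: MSB = 1 → 11131 − 16384 = -5253.
Addends have opposite signs, so signed overflow cannot occur.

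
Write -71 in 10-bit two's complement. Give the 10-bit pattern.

|-71| = 71 = 0001000111 in 10 bits.
Invert the bits: 1110111000. Add 1: 1110111001.
Check: 1110111001 reads as 953 − 1024 = -71.

1110111001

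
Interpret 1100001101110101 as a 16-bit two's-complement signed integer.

-15499

MSB is 1, so the value is negative.
Invert: 0011110010001010. Add 1: 0011110010001011 = 15499. So the value is −15499.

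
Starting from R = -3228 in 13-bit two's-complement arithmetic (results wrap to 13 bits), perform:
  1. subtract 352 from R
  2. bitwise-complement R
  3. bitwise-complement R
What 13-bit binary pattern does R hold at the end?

1001000000100

Start: R = -3228 = 1001101100100.
R = -3228 − 352 = -3580 = 1001000000100
R = NOT 1001000000100 = 0110111111011 = 3579
R = NOT 0110111111011 = 1001000000100 = -3580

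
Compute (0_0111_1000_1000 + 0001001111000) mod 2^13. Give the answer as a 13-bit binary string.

0101000000000

  0011110001000
+ 0001001111000
= 0101000000000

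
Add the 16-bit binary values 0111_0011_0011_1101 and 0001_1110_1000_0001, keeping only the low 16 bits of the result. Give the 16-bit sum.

  0111001100111101
+ 0001111010000001
= 1001000110111110

1001000110111110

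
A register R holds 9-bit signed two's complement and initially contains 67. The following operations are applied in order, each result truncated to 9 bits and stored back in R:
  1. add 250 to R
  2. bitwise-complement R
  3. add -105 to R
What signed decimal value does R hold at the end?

89

Start: R = 67 = 001000011.
R = 67 + 250 = 317; wraps to -195 = 100111101
R = NOT 100111101 = 011000010 = 194
R = 194 + (-105) = 89 = 001011001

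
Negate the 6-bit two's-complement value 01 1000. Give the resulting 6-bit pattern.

101000

Invert: 100111. Add 1: 101000.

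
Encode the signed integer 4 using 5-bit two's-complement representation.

00100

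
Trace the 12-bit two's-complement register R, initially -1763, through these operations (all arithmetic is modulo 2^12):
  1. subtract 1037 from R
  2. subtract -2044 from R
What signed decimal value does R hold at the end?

Start: R = -1763 = 100100011101.
R = -1763 − 1037 = -2800; wraps to 1296 = 010100010000
R = 1296 − (-2044) = 3340; wraps to -756 = 110100001100

-756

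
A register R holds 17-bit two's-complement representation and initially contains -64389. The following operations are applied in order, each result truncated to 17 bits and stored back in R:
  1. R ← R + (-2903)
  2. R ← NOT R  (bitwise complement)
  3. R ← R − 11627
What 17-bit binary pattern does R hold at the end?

01101100101110000

Start: R = -64389 = 10000010001111011.
R = -64389 + (-2903) = -67292; wraps to 63780 = 01111100100100100
R = NOT 01111100100100100 = 10000011011011011 = -63781
R = -63781 − 11627 = -75408; wraps to 55664 = 01101100101110000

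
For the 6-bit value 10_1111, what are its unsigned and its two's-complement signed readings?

unsigned = 47, signed = -17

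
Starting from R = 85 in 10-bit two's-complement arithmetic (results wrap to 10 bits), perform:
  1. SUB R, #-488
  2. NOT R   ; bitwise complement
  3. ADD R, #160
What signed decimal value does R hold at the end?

-414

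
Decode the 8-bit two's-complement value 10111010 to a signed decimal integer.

MSB is 1, so the value is negative.
Invert: 01000101. Add 1: 01000110 = 70. So the value is −70.

-70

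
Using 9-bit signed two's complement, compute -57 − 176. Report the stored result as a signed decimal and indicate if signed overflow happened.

-57 → 111000111
176 → 010110000
Subtract via negate-and-add: invert 010110000 + 1 = 101010000 (i.e. -176).
  111000111
+ 101010000
= 100010111  (discard carry-out 1)
Result 100010111: MSB = 1 → 279 − 512 = -233.
Both addends (after negating the subtrahend) are negative and so is the stored result: no signed overflow.

-233; no overflow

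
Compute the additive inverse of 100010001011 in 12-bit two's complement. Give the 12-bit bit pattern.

011101110101

Invert: 011101110100. Add 1: 011101110101.
Check: 100010001011 = -1909, 011101110101 = 1909.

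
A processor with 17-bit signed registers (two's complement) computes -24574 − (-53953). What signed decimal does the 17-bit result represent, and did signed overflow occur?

-24574 → 11010000000000010
-53953 → 10010110100111111
Subtract via negate-and-add: invert 10010110100111111 + 1 = 01101001011000001 (i.e. 53953).
  11010000000000010
+ 01101001011000001
= 00111001011000011  (discard carry-out 1)
Result 00111001011000011: MSB = 0 → value 29379.
Addends (after negating the subtrahend) have opposite signs, so signed overflow cannot occur.

29379; no overflow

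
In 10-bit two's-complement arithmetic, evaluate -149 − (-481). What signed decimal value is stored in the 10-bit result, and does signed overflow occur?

332; no overflow

-149 → 1101101011
-481 → 1000011111
Subtract via negate-and-add: invert 1000011111 + 1 = 0111100001 (i.e. 481).
  1101101011
+ 0111100001
= 0101001100  (discard carry-out 1)
Result 0101001100: MSB = 0 → value 332.
Addends (after negating the subtrahend) have opposite signs, so signed overflow cannot occur.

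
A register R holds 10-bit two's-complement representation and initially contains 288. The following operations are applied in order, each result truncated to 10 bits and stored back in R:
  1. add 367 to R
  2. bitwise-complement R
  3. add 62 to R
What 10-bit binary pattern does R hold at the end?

Start: R = 288 = 0100100000.
R = 288 + 367 = 655; wraps to -369 = 1010001111
R = NOT 1010001111 = 0101110000 = 368
R = 368 + 62 = 430 = 0110101110

0110101110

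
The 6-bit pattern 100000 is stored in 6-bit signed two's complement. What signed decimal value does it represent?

-32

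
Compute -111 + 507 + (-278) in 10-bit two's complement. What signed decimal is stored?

-111 + 507 = 396 (0110001100)
396 + (-278) = 118 (0001110110)

118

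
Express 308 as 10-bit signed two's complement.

0100110100

308 is non-negative, so write it directly in 10 bits: 0100110100.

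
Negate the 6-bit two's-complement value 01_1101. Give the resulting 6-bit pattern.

100011

Invert: 100010. Add 1: 100011.
Check: 011101 = 29, 100011 = -29.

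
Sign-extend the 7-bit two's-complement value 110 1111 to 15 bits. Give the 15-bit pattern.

111111111101111

MSB of 1101111 is 1; replicate it into the new high bits.
11111111|1101111 → 111111111101111 (still -17).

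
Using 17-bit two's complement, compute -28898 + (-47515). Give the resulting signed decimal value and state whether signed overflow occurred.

54659; overflow

-28898 → 11000111100011110
-47515 → 10100011001100101
  11000111100011110
+ 10100011001100101
= 01101010110000011  (discard carry-out 1)
Result 01101010110000011: MSB = 0 → value 54659.
Both addends are negative but the stored result is non-negative: signed overflow. The true value -28898 + (-47515) = -76413 lies outside [-65536, 65535].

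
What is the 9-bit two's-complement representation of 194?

011000010

194 is non-negative, so write it directly in 9 bits: 011000010.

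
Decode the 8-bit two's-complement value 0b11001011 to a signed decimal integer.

-53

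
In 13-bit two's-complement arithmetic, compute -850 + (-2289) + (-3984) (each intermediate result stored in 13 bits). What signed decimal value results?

1069

-850 + (-2289) = -3139 (1001110111101)
-3139 + (-3984) = -7123 → wraps to 1069 (0010000101101)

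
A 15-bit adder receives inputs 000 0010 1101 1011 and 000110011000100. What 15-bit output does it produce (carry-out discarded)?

  000001011011011
+ 000110011000100
= 000111110011111

000111110011111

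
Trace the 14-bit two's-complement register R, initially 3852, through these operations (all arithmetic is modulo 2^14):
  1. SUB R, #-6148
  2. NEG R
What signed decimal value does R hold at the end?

Start: R = 3852 = 00111100001100.
R = 3852 − (-6148) = 10000; wraps to -6384 = 10011100010000
R = −(-6384) = 6384 = 01100011110000

6384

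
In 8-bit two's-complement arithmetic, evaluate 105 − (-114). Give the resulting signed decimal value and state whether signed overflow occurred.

105 → 01101001
-114 → 10001110
Subtract via negate-and-add: invert 10001110 + 1 = 01110010 (i.e. 114).
  01101001
+ 01110010
= 11011011
Result 11011011: MSB = 1 → 219 − 256 = -37.
Both addends (after negating the subtrahend) are non-negative but the stored result is negative: signed overflow. The true value 105 − (-114) = 219 lies outside [-128, 127].

-37; overflow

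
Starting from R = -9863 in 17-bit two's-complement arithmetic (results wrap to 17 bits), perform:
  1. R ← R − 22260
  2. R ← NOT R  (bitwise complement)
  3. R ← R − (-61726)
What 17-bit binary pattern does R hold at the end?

Start: R = -9863 = 11101100101111001.
R = -9863 − 22260 = -32123 = 11000001010000101
R = NOT 11000001010000101 = 00111110101111010 = 32122
R = 32122 − (-61726) = 93848; wraps to -37224 = 10110111010011000

10110111010011000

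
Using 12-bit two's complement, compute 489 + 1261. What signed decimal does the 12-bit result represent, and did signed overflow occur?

1750; no overflow

489 → 000111101001
1261 → 010011101101
  000111101001
+ 010011101101
= 011011010110
Result 011011010110: MSB = 0 → value 1750.
Both addends are non-negative and so is the stored result: no signed overflow.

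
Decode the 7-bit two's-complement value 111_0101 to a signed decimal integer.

-11

MSB is 1, so the value is negative.
Unsigned reading: 117. Subtract 2^7 = 128: 117 − 128 = -11.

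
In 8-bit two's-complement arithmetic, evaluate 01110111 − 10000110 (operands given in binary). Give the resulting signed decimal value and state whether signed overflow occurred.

01110111 = 119 (signed)
10000110 = -122 (signed)
Subtract via negate-and-add: invert 10000110 + 1 = 01111010 (i.e. 122).
  01110111
+ 01111010
= 11110001
Result 11110001: MSB = 1 → 241 − 256 = -15.
Both addends (after negating the subtrahend) are non-negative but the stored result is negative: signed overflow. The true value 119 − (-122) = 241 lies outside [-128, 127].

-15; overflow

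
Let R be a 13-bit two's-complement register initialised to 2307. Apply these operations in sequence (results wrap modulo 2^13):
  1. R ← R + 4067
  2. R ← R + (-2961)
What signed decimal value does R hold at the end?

3413

Start: R = 2307 = 0100100000011.
R = 2307 + 4067 = 6374; wraps to -1818 = 1100011100110
R = -1818 + (-2961) = -4779; wraps to 3413 = 0110101010101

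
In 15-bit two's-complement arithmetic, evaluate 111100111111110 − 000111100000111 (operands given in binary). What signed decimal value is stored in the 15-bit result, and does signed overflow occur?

-5385; no overflow

111100111111110 = -1538 (signed)
000111100000111 = 3847 (signed)
Subtract via negate-and-add: invert 000111100000111 + 1 = 111000011111001 (i.e. -3847).
  111100111111110
+ 111000011111001
= 110101011110111  (discard carry-out 1)
Result 110101011110111: MSB = 1 → 27383 − 32768 = -5385.
Both addends (after negating the subtrahend) are negative and so is the stored result: no signed overflow.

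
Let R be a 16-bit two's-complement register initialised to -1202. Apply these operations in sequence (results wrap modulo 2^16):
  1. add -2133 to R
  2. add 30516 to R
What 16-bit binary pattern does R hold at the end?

Start: R = -1202 = 1111101101001110.
R = -1202 + (-2133) = -3335 = 1111001011111001
R = -3335 + 30516 = 27181 = 0110101000101101

0110101000101101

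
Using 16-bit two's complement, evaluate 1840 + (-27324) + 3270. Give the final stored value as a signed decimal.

-22214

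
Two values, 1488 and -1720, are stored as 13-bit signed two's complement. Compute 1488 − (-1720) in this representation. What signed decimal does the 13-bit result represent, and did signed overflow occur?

3208; no overflow

1488 → 0010111010000
-1720 → 1100101001000
Subtract via negate-and-add: invert 1100101001000 + 1 = 0011010111000 (i.e. 1720).
  0010111010000
+ 0011010111000
= 0110010001000
Result 0110010001000: MSB = 0 → value 3208.
Both addends (after negating the subtrahend) are non-negative and so is the stored result: no signed overflow.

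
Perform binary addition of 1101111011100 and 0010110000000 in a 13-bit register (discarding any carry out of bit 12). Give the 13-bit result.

0000101011100

  1101111011100
+ 0010110000000
= 0000101011100  (discard carry-out 1)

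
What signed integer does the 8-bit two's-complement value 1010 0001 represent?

MSB is 1, so the value is negative.
Invert: 01011110. Add 1: 01011111 = 95. So the value is −95.

-95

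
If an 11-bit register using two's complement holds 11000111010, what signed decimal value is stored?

-454

MSB is 1, so the value is negative.
Invert: 00111000101. Add 1: 00111000110 = 454. So the value is −454.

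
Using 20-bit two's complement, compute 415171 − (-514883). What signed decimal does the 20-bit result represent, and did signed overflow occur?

415171 → 01100101010111000011
-514883 → 10000010010010111101
Subtract via negate-and-add: invert 10000010010010111101 + 1 = 01111101101101000011 (i.e. 514883).
  01100101010111000011
+ 01111101101101000011
= 11100011000100000110
Result 11100011000100000110: MSB = 1 → 930054 − 1048576 = -118522.
Both addends (after negating the subtrahend) are non-negative but the stored result is negative: signed overflow. The true value 415171 − (-514883) = 930054 lies outside [-524288, 524287].

-118522; overflow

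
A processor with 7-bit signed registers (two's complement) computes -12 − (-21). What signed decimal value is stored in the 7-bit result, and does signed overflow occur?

9; no overflow

-12 → 1110100
-21 → 1101011
Subtract via negate-and-add: invert 1101011 + 1 = 0010101 (i.e. 21).
  1110100
+ 0010101
= 0001001  (discard carry-out 1)
Result 0001001: MSB = 0 → value 9.
Addends (after negating the subtrahend) have opposite signs, so signed overflow cannot occur.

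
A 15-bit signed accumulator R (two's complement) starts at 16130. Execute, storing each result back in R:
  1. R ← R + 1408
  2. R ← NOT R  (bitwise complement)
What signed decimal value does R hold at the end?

Start: R = 16130 = 011111100000010.
R = 16130 + 1408 = 17538; wraps to -15230 = 100010010000010
R = NOT 100010010000010 = 011101101111101 = 15229

15229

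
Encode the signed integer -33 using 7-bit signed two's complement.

1011111

|-33| = 33 = 0100001 in 7 bits.
Invert the bits: 1011110. Add 1: 1011111.
Check: 1011111 reads as 95 − 128 = -33.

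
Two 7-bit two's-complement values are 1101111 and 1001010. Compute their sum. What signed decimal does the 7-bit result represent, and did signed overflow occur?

57; overflow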